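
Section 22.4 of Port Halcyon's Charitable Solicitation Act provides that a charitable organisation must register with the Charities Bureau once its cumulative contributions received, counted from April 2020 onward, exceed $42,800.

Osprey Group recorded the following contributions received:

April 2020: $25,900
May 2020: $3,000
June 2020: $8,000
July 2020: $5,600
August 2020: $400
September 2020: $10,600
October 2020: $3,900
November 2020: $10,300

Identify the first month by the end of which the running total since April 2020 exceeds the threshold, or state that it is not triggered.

Through April 2020: $25,900
Through May 2020: $28,900
Through June 2020: $36,900
Through July 2020: $42,500
Through August 2020: $42,900 ← exceeds threshold

August 2020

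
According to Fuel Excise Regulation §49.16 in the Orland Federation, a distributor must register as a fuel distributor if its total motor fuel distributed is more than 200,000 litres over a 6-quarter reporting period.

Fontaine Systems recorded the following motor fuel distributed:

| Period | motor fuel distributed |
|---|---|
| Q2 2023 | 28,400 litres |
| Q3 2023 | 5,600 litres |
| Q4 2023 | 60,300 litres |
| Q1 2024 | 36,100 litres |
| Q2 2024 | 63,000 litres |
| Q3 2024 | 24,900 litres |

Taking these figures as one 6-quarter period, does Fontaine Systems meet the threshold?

Total motor fuel distributed: 28,400 litres + 5,600 litres + 60,300 litres + 36,100 litres + 63,000 litres + 24,900 litres = 218,300 litres.
218,300 litres > 200,000 litres, so the threshold is exceeded.

Yes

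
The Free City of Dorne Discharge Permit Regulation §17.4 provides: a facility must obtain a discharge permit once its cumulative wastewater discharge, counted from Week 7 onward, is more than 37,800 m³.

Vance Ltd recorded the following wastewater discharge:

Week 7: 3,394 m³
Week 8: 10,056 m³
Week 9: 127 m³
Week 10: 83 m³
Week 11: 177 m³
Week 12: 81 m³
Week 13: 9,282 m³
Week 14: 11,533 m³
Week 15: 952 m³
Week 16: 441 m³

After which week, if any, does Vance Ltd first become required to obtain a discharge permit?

Not triggered

Through Week 7: 3,394 m³
Through Week 8: 13,450 m³
Through Week 9: 13,577 m³
Through Week 10: 13,660 m³
Through Week 11: 13,837 m³
Through Week 12: 13,918 m³
Through Week 13: 23,200 m³
Through Week 14: 34,733 m³
Through Week 15: 35,685 m³
Through Week 16: 36,126 m³
Final cumulative total 36,126 m³ ≤ 37,800 m³; the threshold is never exceeded.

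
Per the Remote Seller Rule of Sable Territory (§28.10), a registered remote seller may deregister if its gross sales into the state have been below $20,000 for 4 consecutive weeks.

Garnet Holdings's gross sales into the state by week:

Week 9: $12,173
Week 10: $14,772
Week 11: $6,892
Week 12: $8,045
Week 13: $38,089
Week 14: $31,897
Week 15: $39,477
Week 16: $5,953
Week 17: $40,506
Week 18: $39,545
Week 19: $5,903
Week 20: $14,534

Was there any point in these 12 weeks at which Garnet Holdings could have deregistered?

Yes

Weeks below $20,000: Week 9, Week 10, Week 11, Week 12, Week 16, Week 19, Week 20.
Longest run of consecutive weeks below the threshold: 4.
4 ≥ 4, so Garnet Holdings became eligible.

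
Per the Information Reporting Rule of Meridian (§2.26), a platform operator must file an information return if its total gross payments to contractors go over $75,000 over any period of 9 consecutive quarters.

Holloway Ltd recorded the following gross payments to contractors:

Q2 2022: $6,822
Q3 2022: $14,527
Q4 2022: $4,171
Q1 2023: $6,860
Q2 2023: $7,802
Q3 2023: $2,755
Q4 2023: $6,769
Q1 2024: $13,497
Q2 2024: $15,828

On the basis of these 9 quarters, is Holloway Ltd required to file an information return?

Yes

Total gross payments to contractors: $6,822 + $14,527 + $4,171 + $6,860 + $7,802 + $2,755 + $6,769 + $13,497 + $15,828 = $79,031.
$79,031 > $75,000, so the threshold is exceeded.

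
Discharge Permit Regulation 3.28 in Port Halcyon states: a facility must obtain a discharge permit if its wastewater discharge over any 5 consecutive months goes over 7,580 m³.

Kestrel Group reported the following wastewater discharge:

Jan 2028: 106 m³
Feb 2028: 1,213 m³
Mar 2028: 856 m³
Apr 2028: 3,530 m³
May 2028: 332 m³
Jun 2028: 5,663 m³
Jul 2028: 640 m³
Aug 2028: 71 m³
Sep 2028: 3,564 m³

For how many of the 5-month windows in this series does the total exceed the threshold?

Jan 2028–May 2028: 106 m³ + 1,213 m³ + 856 m³ + 3,530 m³ + 332 m³ = 6,037 m³ (under)
Feb 2028–Jun 2028: 1,213 m³ + 856 m³ + 3,530 m³ + 332 m³ + 5,663 m³ = 11,594 m³ (over)
Mar 2028–Jul 2028: 856 m³ + 3,530 m³ + 332 m³ + 5,663 m³ + 640 m³ = 11,021 m³ (over)
Apr 2028–Aug 2028: 3,530 m³ + 332 m³ + 5,663 m³ + 640 m³ + 71 m³ = 10,236 m³ (over)
May 2028–Sep 2028: 332 m³ + 5,663 m³ + 640 m³ + 71 m³ + 3,564 m³ = 10,270 m³ (over)
4 windows exceed the threshold.

4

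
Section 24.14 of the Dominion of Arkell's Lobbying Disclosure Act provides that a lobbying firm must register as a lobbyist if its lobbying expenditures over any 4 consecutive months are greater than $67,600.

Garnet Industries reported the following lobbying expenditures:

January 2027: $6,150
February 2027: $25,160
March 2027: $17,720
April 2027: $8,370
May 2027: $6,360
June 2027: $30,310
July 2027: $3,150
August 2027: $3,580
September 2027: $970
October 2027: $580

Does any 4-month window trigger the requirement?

January 2027–April 2027: $6,150 + $25,160 + $17,720 + $8,370 = $57,400 (under)
February 2027–May 2027: $25,160 + $17,720 + $8,370 + $6,360 = $57,610 (under)
March 2027–June 2027: $17,720 + $8,370 + $6,360 + $30,310 = $62,760 (under)
April 2027–July 2027: $8,370 + $6,360 + $30,310 + $3,150 = $48,190 (under)
May 2027–August 2027: $6,360 + $30,310 + $3,150 + $3,580 = $43,400 (under)
June 2027–September 2027: $30,310 + $3,150 + $3,580 + $970 = $38,010 (under)
July 2027–October 2027: $3,150 + $3,580 + $970 + $580 = $8,280 (under)
No window exceeds $67,600.

No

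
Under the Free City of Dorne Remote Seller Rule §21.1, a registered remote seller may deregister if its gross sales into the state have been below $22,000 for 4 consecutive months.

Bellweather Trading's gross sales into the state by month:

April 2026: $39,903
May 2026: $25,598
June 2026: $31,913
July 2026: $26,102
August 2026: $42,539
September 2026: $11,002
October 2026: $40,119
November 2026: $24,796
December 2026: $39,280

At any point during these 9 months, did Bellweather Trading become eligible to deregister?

No

Months below $22,000: September 2026.
Longest run of consecutive months below the threshold: 1.
1 < 4, so Bellweather Trading never became eligible.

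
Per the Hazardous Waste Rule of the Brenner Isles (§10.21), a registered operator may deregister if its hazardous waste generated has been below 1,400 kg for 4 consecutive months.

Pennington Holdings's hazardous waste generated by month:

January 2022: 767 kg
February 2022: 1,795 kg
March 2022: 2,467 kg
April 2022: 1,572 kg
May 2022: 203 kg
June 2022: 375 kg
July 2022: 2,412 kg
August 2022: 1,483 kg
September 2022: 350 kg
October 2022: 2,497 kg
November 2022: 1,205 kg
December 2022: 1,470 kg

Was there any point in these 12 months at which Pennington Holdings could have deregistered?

Months below 1,400 kg: January 2022, May 2022, June 2022, September 2022, November 2022.
Longest run of consecutive months below the threshold: 2.
2 < 4, so Pennington Holdings never became eligible.

No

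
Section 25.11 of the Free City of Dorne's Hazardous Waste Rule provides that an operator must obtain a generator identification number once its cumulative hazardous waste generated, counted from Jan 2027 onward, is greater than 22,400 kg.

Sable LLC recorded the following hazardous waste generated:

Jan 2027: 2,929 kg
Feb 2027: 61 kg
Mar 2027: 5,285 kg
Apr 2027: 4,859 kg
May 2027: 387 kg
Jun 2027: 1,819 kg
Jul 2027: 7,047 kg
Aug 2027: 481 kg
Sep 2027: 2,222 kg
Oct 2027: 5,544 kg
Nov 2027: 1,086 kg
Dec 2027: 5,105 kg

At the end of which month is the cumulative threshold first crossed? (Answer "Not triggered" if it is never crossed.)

Through Jan 2027: 2,929 kg
Through Feb 2027: 2,990 kg
Through Mar 2027: 8,275 kg
Through Apr 2027: 13,134 kg
Through May 2027: 13,521 kg
Through Jun 2027: 15,340 kg
Through Jul 2027: 22,387 kg
Through Aug 2027: 22,868 kg ← exceeds threshold

Aug 2027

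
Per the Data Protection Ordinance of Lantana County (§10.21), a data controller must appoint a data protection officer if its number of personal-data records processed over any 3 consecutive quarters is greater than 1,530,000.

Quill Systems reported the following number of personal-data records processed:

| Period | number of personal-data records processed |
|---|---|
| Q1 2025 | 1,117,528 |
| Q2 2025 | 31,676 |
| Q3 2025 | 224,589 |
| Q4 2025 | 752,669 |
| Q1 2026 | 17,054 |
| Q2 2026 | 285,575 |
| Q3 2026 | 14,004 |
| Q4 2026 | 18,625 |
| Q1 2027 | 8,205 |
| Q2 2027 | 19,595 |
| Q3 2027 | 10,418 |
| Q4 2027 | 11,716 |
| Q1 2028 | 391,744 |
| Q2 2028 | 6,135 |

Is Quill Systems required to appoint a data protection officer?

No

Q1 2025–Q3 2025: 1,117,528 + 31,676 + 224,589 = 1,373,793 (under)
Q2 2025–Q4 2025: 31,676 + 224,589 + 752,669 = 1,008,934 (under)
Q3 2025–Q1 2026: 224,589 + 752,669 + 17,054 = 994,312 (under)
Q4 2025–Q2 2026: 752,669 + 17,054 + 285,575 = 1,055,298 (under)
Q1 2026–Q3 2026: 17,054 + 285,575 + 14,004 = 316,633 (under)
Q2 2026–Q4 2026: 285,575 + 14,004 + 18,625 = 318,204 (under)
Q3 2026–Q1 2027: 14,004 + 18,625 + 8,205 = 40,834 (under)
Q4 2026–Q2 2027: 18,625 + 8,205 + 19,595 = 46,425 (under)
Q1 2027–Q3 2027: 8,205 + 19,595 + 10,418 = 38,218 (under)
Q2 2027–Q4 2027: 19,595 + 10,418 + 11,716 = 41,729 (under)
Q3 2027–Q1 2028: 10,418 + 11,716 + 391,744 = 413,878 (under)
Q4 2027–Q2 2028: 11,716 + 391,744 + 6,135 = 409,595 (under)
No window exceeds 1,530,000.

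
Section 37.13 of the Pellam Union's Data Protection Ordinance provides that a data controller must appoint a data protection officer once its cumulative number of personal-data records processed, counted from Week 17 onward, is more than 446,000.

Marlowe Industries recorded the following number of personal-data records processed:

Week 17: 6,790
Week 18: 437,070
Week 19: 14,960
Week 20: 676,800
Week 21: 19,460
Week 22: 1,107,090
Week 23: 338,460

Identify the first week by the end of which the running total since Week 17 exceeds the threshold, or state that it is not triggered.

Through Week 17: 6,790
Through Week 18: 443,860
Through Week 19: 458,820 ← exceeds threshold

Week 19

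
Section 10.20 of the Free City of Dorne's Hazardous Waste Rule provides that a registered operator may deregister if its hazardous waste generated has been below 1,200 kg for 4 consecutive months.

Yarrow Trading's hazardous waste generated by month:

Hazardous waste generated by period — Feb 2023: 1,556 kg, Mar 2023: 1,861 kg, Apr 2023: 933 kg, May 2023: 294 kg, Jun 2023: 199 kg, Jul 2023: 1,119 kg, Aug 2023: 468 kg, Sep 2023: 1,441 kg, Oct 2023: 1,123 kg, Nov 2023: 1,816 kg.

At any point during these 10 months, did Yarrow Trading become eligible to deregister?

Months below 1,200 kg: Apr 2023, May 2023, Jun 2023, Jul 2023, Aug 2023, Oct 2023.
Longest run of consecutive months below the threshold: 5.
5 ≥ 4, so Yarrow Trading became eligible.

Yes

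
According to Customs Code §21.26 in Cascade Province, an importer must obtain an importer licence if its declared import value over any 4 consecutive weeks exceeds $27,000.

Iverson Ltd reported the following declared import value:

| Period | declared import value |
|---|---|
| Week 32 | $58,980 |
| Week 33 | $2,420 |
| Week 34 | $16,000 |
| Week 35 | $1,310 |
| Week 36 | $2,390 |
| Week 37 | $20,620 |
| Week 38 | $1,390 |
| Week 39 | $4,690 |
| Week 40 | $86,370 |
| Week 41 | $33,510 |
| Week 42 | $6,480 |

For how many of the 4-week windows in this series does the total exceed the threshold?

Week 32–Week 35: $58,980 + $2,420 + $16,000 + $1,310 = $78,710 (over)
Week 33–Week 36: $2,420 + $16,000 + $1,310 + $2,390 = $22,120 (under)
Week 34–Week 37: $16,000 + $1,310 + $2,390 + $20,620 = $40,320 (over)
Week 35–Week 38: $1,310 + $2,390 + $20,620 + $1,390 = $25,710 (under)
Week 36–Week 39: $2,390 + $20,620 + $1,390 + $4,690 = $29,090 (over)
Week 37–Week 40: $20,620 + $1,390 + $4,690 + $86,370 = $113,070 (over)
Week 38–Week 41: $1,390 + $4,690 + $86,370 + $33,510 = $125,960 (over)
Week 39–Week 42: $4,690 + $86,370 + $33,510 + $6,480 = $131,050 (over)
6 windows exceed the threshold.

6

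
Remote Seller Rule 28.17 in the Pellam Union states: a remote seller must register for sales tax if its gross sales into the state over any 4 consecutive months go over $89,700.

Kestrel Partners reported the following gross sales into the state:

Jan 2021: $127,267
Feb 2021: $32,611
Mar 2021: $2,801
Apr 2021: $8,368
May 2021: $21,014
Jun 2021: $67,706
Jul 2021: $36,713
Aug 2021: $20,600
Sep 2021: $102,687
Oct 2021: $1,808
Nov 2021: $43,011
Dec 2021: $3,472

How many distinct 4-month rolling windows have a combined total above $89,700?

Jan 2021–Apr 2021: $127,267 + $32,611 + $2,801 + $8,368 = $171,047 (over)
Feb 2021–May 2021: $32,611 + $2,801 + $8,368 + $21,014 = $64,794 (under)
Mar 2021–Jun 2021: $2,801 + $8,368 + $21,014 + $67,706 = $99,889 (over)
Apr 2021–Jul 2021: $8,368 + $21,014 + $67,706 + $36,713 = $133,801 (over)
May 2021–Aug 2021: $21,014 + $67,706 + $36,713 + $20,600 = $146,033 (over)
Jun 2021–Sep 2021: $67,706 + $36,713 + $20,600 + $102,687 = $227,706 (over)
Jul 2021–Oct 2021: $36,713 + $20,600 + $102,687 + $1,808 = $161,808 (over)
Aug 2021–Nov 2021: $20,600 + $102,687 + $1,808 + $43,011 = $168,106 (over)
Sep 2021–Dec 2021: $102,687 + $1,808 + $43,011 + $3,472 = $150,978 (over)
8 windows exceed the threshold.

8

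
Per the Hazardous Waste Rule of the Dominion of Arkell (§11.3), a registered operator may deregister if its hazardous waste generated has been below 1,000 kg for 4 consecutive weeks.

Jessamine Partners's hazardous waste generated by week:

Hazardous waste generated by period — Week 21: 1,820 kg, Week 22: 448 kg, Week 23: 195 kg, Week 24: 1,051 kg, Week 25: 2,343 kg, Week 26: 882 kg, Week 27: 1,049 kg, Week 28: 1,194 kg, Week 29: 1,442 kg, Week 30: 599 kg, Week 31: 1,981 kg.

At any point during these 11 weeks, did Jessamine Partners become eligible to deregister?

No

Weeks below 1,000 kg: Week 22, Week 23, Week 26, Week 30.
Longest run of consecutive weeks below the threshold: 2.
2 < 4, so Jessamine Partners never became eligible.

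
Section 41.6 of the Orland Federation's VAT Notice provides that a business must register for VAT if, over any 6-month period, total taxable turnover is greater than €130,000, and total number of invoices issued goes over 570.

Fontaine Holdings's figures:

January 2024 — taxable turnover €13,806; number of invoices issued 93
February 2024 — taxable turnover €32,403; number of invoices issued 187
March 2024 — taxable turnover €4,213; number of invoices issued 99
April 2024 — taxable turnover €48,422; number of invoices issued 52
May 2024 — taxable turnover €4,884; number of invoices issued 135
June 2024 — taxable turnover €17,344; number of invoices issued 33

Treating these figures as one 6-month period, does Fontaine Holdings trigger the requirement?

Total taxable turnover: €13,806 + €32,403 + €4,213 + €48,422 + €4,884 + €17,344 = €121,072 (≤ €130,000).
Total number of invoices issued: 93 + 187 + 99 + 52 + 135 + 33 = 599 (> 570).
The test is 'and': the rule requires both, and at least one is not exceeded.

No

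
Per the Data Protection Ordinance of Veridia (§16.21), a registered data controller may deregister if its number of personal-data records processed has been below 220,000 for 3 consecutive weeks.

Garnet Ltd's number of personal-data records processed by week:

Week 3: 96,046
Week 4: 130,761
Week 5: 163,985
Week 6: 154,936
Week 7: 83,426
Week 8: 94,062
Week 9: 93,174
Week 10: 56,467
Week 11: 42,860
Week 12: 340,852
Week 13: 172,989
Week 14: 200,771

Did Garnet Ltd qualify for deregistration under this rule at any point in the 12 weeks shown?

Weeks below 220,000: Week 3, Week 4, Week 5, Week 6, Week 7, Week 8, Week 9, Week 10, Week 11, Week 13, Week 14.
Longest run of consecutive weeks below the threshold: 9.
9 ≥ 3, so Garnet Ltd became eligible.

Yes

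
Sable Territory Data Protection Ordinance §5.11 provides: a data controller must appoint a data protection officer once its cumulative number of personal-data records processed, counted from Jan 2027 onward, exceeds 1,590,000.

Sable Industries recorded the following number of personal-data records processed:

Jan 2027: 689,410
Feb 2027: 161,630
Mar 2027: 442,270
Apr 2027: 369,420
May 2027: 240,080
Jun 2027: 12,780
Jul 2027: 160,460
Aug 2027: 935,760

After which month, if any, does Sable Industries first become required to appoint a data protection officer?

Apr 2027

Through Jan 2027: 689,410
Through Feb 2027: 851,040
Through Mar 2027: 1,293,310
Through Apr 2027: 1,662,730 ← exceeds threshold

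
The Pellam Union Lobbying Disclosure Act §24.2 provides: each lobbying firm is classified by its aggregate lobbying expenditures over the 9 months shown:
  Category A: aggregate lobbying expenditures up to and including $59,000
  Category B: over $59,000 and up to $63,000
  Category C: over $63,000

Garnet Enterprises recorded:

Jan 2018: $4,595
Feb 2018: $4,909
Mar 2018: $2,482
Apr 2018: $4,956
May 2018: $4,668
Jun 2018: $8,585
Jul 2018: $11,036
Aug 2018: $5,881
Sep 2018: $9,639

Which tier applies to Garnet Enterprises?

Category A

Aggregate lobbying expenditures: $4,595 + $4,909 + $2,482 + $4,956 + $4,668 + $8,585 + $11,036 + $5,881 + $9,639 = $56,751.
$56,751 ≤ $59,000, so Category A applies.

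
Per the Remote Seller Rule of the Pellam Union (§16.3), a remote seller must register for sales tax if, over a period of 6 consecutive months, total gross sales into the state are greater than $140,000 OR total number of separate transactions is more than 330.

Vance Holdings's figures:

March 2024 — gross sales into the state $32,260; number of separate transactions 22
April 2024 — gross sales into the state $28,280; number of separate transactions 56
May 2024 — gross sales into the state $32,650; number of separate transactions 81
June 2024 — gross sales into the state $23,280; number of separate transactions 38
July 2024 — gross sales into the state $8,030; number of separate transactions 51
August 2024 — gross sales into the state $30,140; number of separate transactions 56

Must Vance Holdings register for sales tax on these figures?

Total gross sales into the state: $32,260 + $28,280 + $32,650 + $23,280 + $8,030 + $30,140 = $154,640 (> $140,000).
Total number of separate transactions: 22 + 56 + 81 + 38 + 51 + 56 = 304 (≤ 330).
The test is 'or': at least one threshold is exceeded.

Yes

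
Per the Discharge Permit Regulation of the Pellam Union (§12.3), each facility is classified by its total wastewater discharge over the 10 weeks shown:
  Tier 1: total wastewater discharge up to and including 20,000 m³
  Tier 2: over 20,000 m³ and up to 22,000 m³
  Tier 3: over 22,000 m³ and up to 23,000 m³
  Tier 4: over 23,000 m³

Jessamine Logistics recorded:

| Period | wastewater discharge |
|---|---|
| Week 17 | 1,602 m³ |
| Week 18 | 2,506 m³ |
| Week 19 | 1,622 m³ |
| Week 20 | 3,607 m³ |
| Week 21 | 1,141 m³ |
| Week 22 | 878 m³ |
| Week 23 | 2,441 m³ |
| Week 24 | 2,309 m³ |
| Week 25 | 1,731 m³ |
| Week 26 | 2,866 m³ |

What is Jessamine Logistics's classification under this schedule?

Total wastewater discharge: 1,602 m³ + 2,506 m³ + 1,622 m³ + 3,607 m³ + 1,141 m³ + 878 m³ + 2,441 m³ + 2,309 m³ + 1,731 m³ + 2,866 m³ = 20,703 m³.
20,000 m³ < 20,703 m³ ≤ 22,000 m³, so Tier 2 applies.

Tier 2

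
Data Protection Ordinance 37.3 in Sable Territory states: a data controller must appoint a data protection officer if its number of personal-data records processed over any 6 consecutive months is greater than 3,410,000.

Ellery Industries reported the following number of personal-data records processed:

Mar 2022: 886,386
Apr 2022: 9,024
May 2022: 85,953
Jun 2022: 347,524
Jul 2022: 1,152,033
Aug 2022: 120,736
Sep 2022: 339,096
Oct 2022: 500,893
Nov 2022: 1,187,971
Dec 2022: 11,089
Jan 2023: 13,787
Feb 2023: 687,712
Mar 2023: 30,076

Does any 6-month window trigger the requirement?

Mar 2022–Aug 2022: 886,386 + 9,024 + 85,953 + 347,524 + 1,152,033 + 120,736 = 2,601,656 (under)
Apr 2022–Sep 2022: 9,024 + 85,953 + 347,524 + 1,152,033 + 120,736 + 339,096 = 2,054,366 (under)
May 2022–Oct 2022: 85,953 + 347,524 + 1,152,033 + 120,736 + 339,096 + 500,893 = 2,546,235 (under)
Jun 2022–Nov 2022: 347,524 + 1,152,033 + 120,736 + 339,096 + 500,893 + 1,187,971 = 3,648,253 (over)
Jul 2022–Dec 2022: 1,152,033 + 120,736 + 339,096 + 500,893 + 1,187,971 + 11,089 = 3,311,818 (under)
Aug 2022–Jan 2023: 120,736 + 339,096 + 500,893 + 1,187,971 + 11,089 + 13,787 = 2,173,572 (under)
Sep 2022–Feb 2023: 339,096 + 500,893 + 1,187,971 + 11,089 + 13,787 + 687,712 = 2,740,548 (under)
Oct 2022–Mar 2023: 500,893 + 1,187,971 + 11,089 + 13,787 + 687,712 + 30,076 = 2,431,528 (under)
At least one window exceeds 3,410,000.

Yes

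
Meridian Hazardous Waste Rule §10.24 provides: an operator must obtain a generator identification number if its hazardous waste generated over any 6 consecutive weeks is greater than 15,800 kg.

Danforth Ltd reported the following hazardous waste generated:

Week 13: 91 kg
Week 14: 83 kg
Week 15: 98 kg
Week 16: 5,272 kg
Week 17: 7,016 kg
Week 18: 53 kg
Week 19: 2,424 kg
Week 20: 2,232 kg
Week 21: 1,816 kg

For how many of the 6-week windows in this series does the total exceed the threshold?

Week 13–Week 18: 91 kg + 83 kg + 98 kg + 5,272 kg + 7,016 kg + 53 kg = 12,613 kg (under)
Week 14–Week 19: 83 kg + 98 kg + 5,272 kg + 7,016 kg + 53 kg + 2,424 kg = 14,946 kg (under)
Week 15–Week 20: 98 kg + 5,272 kg + 7,016 kg + 53 kg + 2,424 kg + 2,232 kg = 17,095 kg (over)
Week 16–Week 21: 5,272 kg + 7,016 kg + 53 kg + 2,424 kg + 2,232 kg + 1,816 kg = 18,813 kg (over)
2 windows exceed the threshold.

2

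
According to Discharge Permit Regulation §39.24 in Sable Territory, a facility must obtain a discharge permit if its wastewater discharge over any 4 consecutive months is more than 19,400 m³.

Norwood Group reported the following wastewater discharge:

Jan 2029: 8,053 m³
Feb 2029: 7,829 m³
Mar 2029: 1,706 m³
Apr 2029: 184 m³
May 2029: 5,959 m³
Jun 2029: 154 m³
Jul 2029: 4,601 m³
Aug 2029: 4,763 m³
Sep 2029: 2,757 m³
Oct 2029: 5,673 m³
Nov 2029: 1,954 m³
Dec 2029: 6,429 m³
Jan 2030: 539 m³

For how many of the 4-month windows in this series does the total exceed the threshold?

0

Jan 2029–Apr 2029: 8,053 m³ + 7,829 m³ + 1,706 m³ + 184 m³ = 17,772 m³ (under)
Feb 2029–May 2029: 7,829 m³ + 1,706 m³ + 184 m³ + 5,959 m³ = 15,678 m³ (under)
Mar 2029–Jun 2029: 1,706 m³ + 184 m³ + 5,959 m³ + 154 m³ = 8,003 m³ (under)
Apr 2029–Jul 2029: 184 m³ + 5,959 m³ + 154 m³ + 4,601 m³ = 10,898 m³ (under)
May 2029–Aug 2029: 5,959 m³ + 154 m³ + 4,601 m³ + 4,763 m³ = 15,477 m³ (under)
Jun 2029–Sep 2029: 154 m³ + 4,601 m³ + 4,763 m³ + 2,757 m³ = 12,275 m³ (under)
Jul 2029–Oct 2029: 4,601 m³ + 4,763 m³ + 2,757 m³ + 5,673 m³ = 17,794 m³ (under)
Aug 2029–Nov 2029: 4,763 m³ + 2,757 m³ + 5,673 m³ + 1,954 m³ = 15,147 m³ (under)
Sep 2029–Dec 2029: 2,757 m³ + 5,673 m³ + 1,954 m³ + 6,429 m³ = 16,813 m³ (under)
Oct 2029–Jan 2030: 5,673 m³ + 1,954 m³ + 6,429 m³ + 539 m³ = 14,595 m³ (under)
0 windows exceed the threshold.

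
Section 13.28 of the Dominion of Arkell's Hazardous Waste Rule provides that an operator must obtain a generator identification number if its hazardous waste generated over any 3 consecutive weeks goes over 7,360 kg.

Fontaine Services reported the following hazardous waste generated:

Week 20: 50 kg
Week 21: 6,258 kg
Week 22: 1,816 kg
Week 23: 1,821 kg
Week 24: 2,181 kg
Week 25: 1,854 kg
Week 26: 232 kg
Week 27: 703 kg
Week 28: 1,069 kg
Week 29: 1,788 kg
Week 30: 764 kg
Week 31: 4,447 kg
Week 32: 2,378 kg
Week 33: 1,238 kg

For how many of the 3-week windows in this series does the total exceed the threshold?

4

Week 20–Week 22: 50 kg + 6,258 kg + 1,816 kg = 8,124 kg (over)
Week 21–Week 23: 6,258 kg + 1,816 kg + 1,821 kg = 9,895 kg (over)
Week 22–Week 24: 1,816 kg + 1,821 kg + 2,181 kg = 5,818 kg (under)
Week 23–Week 25: 1,821 kg + 2,181 kg + 1,854 kg = 5,856 kg (under)
Week 24–Week 26: 2,181 kg + 1,854 kg + 232 kg = 4,267 kg (under)
Week 25–Week 27: 1,854 kg + 232 kg + 703 kg = 2,789 kg (under)
Week 26–Week 28: 232 kg + 703 kg + 1,069 kg = 2,004 kg (under)
Week 27–Week 29: 703 kg + 1,069 kg + 1,788 kg = 3,560 kg (under)
Week 28–Week 30: 1,069 kg + 1,788 kg + 764 kg = 3,621 kg (under)
Week 29–Week 31: 1,788 kg + 764 kg + 4,447 kg = 6,999 kg (under)
Week 30–Week 32: 764 kg + 4,447 kg + 2,378 kg = 7,589 kg (over)
Week 31–Week 33: 4,447 kg + 2,378 kg + 1,238 kg = 8,063 kg (over)
4 windows exceed the threshold.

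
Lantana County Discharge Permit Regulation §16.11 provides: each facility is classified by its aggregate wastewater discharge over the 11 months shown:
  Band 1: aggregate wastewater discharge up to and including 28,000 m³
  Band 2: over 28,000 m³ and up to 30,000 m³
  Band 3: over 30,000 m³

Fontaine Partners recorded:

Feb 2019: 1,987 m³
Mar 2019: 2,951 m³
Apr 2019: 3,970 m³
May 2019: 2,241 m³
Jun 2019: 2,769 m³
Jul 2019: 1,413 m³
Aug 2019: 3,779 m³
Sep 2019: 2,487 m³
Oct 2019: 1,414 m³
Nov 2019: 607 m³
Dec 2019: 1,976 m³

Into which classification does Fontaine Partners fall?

Aggregate wastewater discharge: 1,987 m³ + 2,951 m³ + 3,970 m³ + 2,241 m³ + 2,769 m³ + 1,413 m³ + 3,779 m³ + 2,487 m³ + 1,414 m³ + 607 m³ + 1,976 m³ = 25,594 m³.
25,594 m³ ≤ 28,000 m³, so Band 1 applies.

Band 1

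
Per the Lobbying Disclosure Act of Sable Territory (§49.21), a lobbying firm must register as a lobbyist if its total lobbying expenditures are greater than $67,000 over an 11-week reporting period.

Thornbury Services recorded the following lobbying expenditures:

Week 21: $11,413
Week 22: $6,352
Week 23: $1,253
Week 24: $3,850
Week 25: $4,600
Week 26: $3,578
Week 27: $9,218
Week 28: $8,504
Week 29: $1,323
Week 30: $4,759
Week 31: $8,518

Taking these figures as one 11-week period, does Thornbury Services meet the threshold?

No

Total lobbying expenditures: $11,413 + $6,352 + $1,253 + $3,850 + $4,600 + $3,578 + $9,218 + $8,504 + $1,323 + $4,759 + $8,518 = $63,368.
$63,368 ≤ $67,000, so the threshold is not exceeded.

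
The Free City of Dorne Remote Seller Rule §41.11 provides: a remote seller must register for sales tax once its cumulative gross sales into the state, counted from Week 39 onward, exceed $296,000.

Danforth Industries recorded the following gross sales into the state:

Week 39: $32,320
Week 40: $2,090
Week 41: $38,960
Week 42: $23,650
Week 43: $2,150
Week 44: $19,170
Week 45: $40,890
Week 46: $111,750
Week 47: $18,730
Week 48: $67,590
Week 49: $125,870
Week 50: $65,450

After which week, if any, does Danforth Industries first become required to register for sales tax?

Through Week 39: $32,320
Through Week 40: $34,410
Through Week 41: $73,370
Through Week 42: $97,020
Through Week 43: $99,170
Through Week 44: $118,340
Through Week 45: $159,230
Through Week 46: $270,980
Through Week 47: $289,710
Through Week 48: $357,300 ← exceeds threshold

Week 48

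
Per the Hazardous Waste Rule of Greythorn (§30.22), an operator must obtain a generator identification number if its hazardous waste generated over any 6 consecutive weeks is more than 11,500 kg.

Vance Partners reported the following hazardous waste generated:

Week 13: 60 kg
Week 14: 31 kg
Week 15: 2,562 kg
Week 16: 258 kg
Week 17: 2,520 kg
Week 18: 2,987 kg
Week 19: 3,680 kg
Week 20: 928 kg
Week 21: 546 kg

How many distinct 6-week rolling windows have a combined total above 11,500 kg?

2

Week 13–Week 18: 60 kg + 31 kg + 2,562 kg + 258 kg + 2,520 kg + 2,987 kg = 8,418 kg (under)
Week 14–Week 19: 31 kg + 2,562 kg + 258 kg + 2,520 kg + 2,987 kg + 3,680 kg = 12,038 kg (over)
Week 15–Week 20: 2,562 kg + 258 kg + 2,520 kg + 2,987 kg + 3,680 kg + 928 kg = 12,935 kg (over)
Week 16–Week 21: 258 kg + 2,520 kg + 2,987 kg + 3,680 kg + 928 kg + 546 kg = 10,919 kg (under)
2 windows exceed the threshold.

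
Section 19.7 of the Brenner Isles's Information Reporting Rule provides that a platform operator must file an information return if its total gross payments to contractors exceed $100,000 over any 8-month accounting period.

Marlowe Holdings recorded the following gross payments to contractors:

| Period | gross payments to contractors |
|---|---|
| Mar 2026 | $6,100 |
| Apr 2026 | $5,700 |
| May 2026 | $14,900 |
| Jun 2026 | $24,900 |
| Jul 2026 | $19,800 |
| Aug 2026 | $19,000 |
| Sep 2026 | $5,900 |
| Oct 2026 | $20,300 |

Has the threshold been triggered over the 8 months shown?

Total gross payments to contractors: $6,100 + $5,700 + $14,900 + $24,900 + $19,800 + $19,000 + $5,900 + $20,300 = $116,600.
$116,600 > $100,000, so the threshold is exceeded.

Yes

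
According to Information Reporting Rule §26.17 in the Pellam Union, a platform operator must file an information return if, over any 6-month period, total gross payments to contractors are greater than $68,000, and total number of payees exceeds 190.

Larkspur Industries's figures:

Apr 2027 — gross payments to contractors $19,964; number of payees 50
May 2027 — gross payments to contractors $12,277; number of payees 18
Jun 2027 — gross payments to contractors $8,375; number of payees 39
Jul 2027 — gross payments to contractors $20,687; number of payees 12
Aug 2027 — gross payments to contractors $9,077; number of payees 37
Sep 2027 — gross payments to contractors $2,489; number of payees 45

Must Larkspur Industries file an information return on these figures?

Yes

Total gross payments to contractors: $19,964 + $12,277 + $8,375 + $20,687 + $9,077 + $2,489 = $72,869 (> $68,000).
Total number of payees: 50 + 18 + 39 + 12 + 37 + 45 = 201 (> 190).
The test is 'and': both thresholds are exceeded.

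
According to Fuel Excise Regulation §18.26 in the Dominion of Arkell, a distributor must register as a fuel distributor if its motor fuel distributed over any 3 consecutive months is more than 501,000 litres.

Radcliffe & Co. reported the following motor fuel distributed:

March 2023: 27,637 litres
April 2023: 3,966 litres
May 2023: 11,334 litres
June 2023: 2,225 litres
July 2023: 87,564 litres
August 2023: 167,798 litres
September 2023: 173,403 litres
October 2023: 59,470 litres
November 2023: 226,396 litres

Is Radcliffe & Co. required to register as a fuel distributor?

March 2023–May 2023: 27,637 litres + 3,966 litres + 11,334 litres = 42,937 litres (under)
April 2023–June 2023: 3,966 litres + 11,334 litres + 2,225 litres = 17,525 litres (under)
May 2023–July 2023: 11,334 litres + 2,225 litres + 87,564 litres = 101,123 litres (under)
June 2023–August 2023: 2,225 litres + 87,564 litres + 167,798 litres = 257,587 litres (under)
July 2023–September 2023: 87,564 litres + 167,798 litres + 173,403 litres = 428,765 litres (under)
August 2023–October 2023: 167,798 litres + 173,403 litres + 59,470 litres = 400,671 litres (under)
September 2023–November 2023: 173,403 litres + 59,470 litres + 226,396 litres = 459,269 litres (under)
No window exceeds 501,000 litres.

No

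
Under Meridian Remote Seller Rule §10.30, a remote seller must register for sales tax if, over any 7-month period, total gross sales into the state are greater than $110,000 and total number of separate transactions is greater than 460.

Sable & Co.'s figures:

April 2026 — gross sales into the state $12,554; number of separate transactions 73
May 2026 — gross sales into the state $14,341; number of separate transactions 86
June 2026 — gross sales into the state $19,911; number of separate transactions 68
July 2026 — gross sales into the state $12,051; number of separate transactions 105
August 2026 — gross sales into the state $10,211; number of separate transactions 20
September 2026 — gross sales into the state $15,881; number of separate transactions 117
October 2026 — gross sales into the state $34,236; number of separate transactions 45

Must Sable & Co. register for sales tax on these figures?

Total gross sales into the state: $12,554 + $14,341 + $19,911 + $12,051 + $10,211 + $15,881 + $34,236 = $119,185 (> $110,000).
Total number of separate transactions: 73 + 86 + 68 + 105 + 20 + 117 + 45 = 514 (> 460).
The test is 'and': both thresholds are exceeded.

Yes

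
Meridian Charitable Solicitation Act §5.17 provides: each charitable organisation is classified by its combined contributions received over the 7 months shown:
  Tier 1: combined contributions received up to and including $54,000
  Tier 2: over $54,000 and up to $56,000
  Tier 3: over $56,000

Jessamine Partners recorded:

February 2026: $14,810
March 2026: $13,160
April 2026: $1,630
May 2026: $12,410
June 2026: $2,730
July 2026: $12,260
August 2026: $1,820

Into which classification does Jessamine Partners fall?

Combined contributions received: $14,810 + $13,160 + $1,630 + $12,410 + $2,730 + $12,260 + $1,820 = $58,820.
$58,820 > $56,000, so Tier 3 applies.

Tier 3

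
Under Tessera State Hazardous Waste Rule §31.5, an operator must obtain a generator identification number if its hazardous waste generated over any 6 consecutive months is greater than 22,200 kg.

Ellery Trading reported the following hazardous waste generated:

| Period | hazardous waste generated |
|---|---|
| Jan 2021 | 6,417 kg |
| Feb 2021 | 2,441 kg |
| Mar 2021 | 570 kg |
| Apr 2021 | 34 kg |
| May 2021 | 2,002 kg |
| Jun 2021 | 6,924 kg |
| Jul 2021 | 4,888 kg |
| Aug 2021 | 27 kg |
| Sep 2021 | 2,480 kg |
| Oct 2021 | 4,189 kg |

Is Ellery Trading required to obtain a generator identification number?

Jan 2021–Jun 2021: 6,417 kg + 2,441 kg + 570 kg + 34 kg + 2,002 kg + 6,924 kg = 18,388 kg (under)
Feb 2021–Jul 2021: 2,441 kg + 570 kg + 34 kg + 2,002 kg + 6,924 kg + 4,888 kg = 16,859 kg (under)
Mar 2021–Aug 2021: 570 kg + 34 kg + 2,002 kg + 6,924 kg + 4,888 kg + 27 kg = 14,445 kg (under)
Apr 2021–Sep 2021: 34 kg + 2,002 kg + 6,924 kg + 4,888 kg + 27 kg + 2,480 kg = 16,355 kg (under)
May 2021–Oct 2021: 2,002 kg + 6,924 kg + 4,888 kg + 27 kg + 2,480 kg + 4,189 kg = 20,510 kg (under)
No window exceeds 22,200 kg.

No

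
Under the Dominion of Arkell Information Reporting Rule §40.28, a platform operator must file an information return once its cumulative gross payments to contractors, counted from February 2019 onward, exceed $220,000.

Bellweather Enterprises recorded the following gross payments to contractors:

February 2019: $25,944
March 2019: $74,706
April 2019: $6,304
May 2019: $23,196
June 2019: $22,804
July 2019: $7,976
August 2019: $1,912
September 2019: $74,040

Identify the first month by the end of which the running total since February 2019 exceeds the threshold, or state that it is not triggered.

Through February 2019: $25,944
Through March 2019: $100,650
Through April 2019: $106,954
Through May 2019: $130,150
Through June 2019: $152,954
Through July 2019: $160,930
Through August 2019: $162,842
Through September 2019: $236,882 ← exceeds threshold

September 2019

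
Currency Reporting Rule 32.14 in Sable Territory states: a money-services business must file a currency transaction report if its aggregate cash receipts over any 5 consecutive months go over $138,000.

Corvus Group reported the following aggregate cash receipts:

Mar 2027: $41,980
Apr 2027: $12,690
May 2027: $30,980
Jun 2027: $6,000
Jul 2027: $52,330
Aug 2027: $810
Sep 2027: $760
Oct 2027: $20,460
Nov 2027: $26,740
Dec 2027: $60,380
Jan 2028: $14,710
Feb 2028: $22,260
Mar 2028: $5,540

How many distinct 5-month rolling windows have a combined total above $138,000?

Mar 2027–Jul 2027: $41,980 + $12,690 + $30,980 + $6,000 + $52,330 = $143,980 (over)
Apr 2027–Aug 2027: $12,690 + $30,980 + $6,000 + $52,330 + $810 = $102,810 (under)
May 2027–Sep 2027: $30,980 + $6,000 + $52,330 + $810 + $760 = $90,880 (under)
Jun 2027–Oct 2027: $6,000 + $52,330 + $810 + $760 + $20,460 = $80,360 (under)
Jul 2027–Nov 2027: $52,330 + $810 + $760 + $20,460 + $26,740 = $101,100 (under)
Aug 2027–Dec 2027: $810 + $760 + $20,460 + $26,740 + $60,380 = $109,150 (under)
Sep 2027–Jan 2028: $760 + $20,460 + $26,740 + $60,380 + $14,710 = $123,050 (under)
Oct 2027–Feb 2028: $20,460 + $26,740 + $60,380 + $14,710 + $22,260 = $144,550 (over)
Nov 2027–Mar 2028: $26,740 + $60,380 + $14,710 + $22,260 + $5,540 = $129,630 (under)
2 windows exceed the threshold.

2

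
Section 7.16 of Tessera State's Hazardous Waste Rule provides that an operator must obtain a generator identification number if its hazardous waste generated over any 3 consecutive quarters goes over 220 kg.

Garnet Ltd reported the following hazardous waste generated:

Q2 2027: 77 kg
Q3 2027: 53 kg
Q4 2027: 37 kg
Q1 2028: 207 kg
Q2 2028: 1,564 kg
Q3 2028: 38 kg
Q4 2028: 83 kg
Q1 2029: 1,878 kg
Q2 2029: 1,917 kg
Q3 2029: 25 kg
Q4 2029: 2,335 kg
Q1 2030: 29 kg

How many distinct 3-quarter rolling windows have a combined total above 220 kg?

Q2 2027–Q4 2027: 77 kg + 53 kg + 37 kg = 167 kg (under)
Q3 2027–Q1 2028: 53 kg + 37 kg + 207 kg = 297 kg (over)
Q4 2027–Q2 2028: 37 kg + 207 kg + 1,564 kg = 1,808 kg (over)
Q1 2028–Q3 2028: 207 kg + 1,564 kg + 38 kg = 1,809 kg (over)
Q2 2028–Q4 2028: 1,564 kg + 38 kg + 83 kg = 1,685 kg (over)
Q3 2028–Q1 2029: 38 kg + 83 kg + 1,878 kg = 1,999 kg (over)
Q4 2028–Q2 2029: 83 kg + 1,878 kg + 1,917 kg = 3,878 kg (over)
Q1 2029–Q3 2029: 1,878 kg + 1,917 kg + 25 kg = 3,820 kg (over)
Q2 2029–Q4 2029: 1,917 kg + 25 kg + 2,335 kg = 4,277 kg (over)
Q3 2029–Q1 2030: 25 kg + 2,335 kg + 29 kg = 2,389 kg (over)
9 windows exceed the threshold.

9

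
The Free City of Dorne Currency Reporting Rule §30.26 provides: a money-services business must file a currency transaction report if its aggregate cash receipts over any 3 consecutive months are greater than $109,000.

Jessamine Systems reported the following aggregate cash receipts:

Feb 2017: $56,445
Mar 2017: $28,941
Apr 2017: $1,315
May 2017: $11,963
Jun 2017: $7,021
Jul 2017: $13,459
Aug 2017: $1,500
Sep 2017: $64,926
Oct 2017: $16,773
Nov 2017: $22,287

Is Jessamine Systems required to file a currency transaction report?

No

Feb 2017–Apr 2017: $56,445 + $28,941 + $1,315 = $86,701 (under)
Mar 2017–May 2017: $28,941 + $1,315 + $11,963 = $42,219 (under)
Apr 2017–Jun 2017: $1,315 + $11,963 + $7,021 = $20,299 (under)
May 2017–Jul 2017: $11,963 + $7,021 + $13,459 = $32,443 (under)
Jun 2017–Aug 2017: $7,021 + $13,459 + $1,500 = $21,980 (under)
Jul 2017–Sep 2017: $13,459 + $1,500 + $64,926 = $79,885 (under)
Aug 2017–Oct 2017: $1,500 + $64,926 + $16,773 = $83,199 (under)
Sep 2017–Nov 2017: $64,926 + $16,773 + $22,287 = $103,986 (under)
No window exceeds $109,000.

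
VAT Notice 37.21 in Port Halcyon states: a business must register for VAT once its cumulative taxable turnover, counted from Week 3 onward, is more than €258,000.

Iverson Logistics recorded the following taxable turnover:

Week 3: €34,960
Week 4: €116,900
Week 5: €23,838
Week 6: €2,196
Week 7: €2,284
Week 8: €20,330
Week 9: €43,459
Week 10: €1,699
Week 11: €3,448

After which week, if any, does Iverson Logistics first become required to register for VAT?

Not triggered

Through Week 3: €34,960
Through Week 4: €151,860
Through Week 5: €175,698
Through Week 6: €177,894
Through Week 7: €180,178
Through Week 8: €200,508
Through Week 9: €243,967
Through Week 10: €245,666
Through Week 11: €249,114
Final cumulative total €249,114 ≤ €258,000; the threshold is never exceeded.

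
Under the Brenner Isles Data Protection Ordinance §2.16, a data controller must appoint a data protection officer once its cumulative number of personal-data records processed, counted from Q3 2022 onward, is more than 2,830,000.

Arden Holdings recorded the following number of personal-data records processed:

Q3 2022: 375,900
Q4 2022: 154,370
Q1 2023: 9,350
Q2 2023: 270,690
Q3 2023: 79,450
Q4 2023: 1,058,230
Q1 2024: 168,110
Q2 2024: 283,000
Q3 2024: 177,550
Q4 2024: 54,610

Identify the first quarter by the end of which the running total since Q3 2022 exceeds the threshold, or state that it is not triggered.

Not triggered

Through Q3 2022: 375,900
Through Q4 2022: 530,270
Through Q1 2023: 539,620
Through Q2 2023: 810,310
Through Q3 2023: 889,760
Through Q4 2023: 1,947,990
Through Q1 2024: 2,116,100
Through Q2 2024: 2,399,100
Through Q3 2024: 2,576,650
Through Q4 2024: 2,631,260
Final cumulative total 2,631,260 ≤ 2,830,000; the threshold is never exceeded.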